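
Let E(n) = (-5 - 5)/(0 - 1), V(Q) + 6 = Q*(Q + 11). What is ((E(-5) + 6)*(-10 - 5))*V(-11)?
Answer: 1440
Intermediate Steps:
V(Q) = -6 + Q*(11 + Q) (V(Q) = -6 + Q*(Q + 11) = -6 + Q*(11 + Q))
E(n) = 10 (E(n) = -10/(-1) = -10*(-1) = 10)
((E(-5) + 6)*(-10 - 5))*V(-11) = ((10 + 6)*(-10 - 5))*(-6 + (-11)**2 + 11*(-11)) = (16*(-15))*(-6 + 121 - 121) = -240*(-6) = 1440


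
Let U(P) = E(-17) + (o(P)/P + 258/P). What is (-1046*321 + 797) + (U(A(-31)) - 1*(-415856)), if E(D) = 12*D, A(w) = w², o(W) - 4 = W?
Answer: 77537586/961 ≈ 80684.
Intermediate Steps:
o(W) = 4 + W
U(P) = -204 + 258/P + (4 + P)/P (U(P) = 12*(-17) + ((4 + P)/P + 258/P) = -204 + ((4 + P)/P + 258/P) = -204 + (258/P + (4 + P)/P) = -204 + 258/P + (4 + P)/P)
(-1046*321 + 797) + (U(A(-31)) - 1*(-415856)) = (-1046*321 + 797) + ((-203 + 262/((-31)²)) - 1*(-415856)) = (-335766 + 797) + ((-203 + 262/961) + 415856) = -334969 + ((-203 + 262*(1/961)) + 415856) = -334969 + ((-203 + 262/961) + 415856) = -334969 + (-194821/961 + 415856) = -334969 + 399442795/961 = 77537586/961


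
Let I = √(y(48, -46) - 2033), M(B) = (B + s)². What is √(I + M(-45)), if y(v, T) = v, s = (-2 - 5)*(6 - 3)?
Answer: √(4356 + I*√1985) ≈ 66.001 + 0.3375*I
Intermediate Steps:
s = -21 (s = -7*3 = -21)
M(B) = (-21 + B)² (M(B) = (B - 21)² = (-21 + B)²)
I = I*√1985 (I = √(48 - 2033) = √(-1985) = I*√1985 ≈ 44.553*I)
√(I + M(-45)) = √(I*√1985 + (-21 - 45)²) = √(I*√1985 + (-66)²) = √(I*√1985 + 4356) = √(4356 + I*√1985)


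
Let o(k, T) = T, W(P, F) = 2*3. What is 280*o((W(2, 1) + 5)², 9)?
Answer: 2520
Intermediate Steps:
W(P, F) = 6
280*o((W(2, 1) + 5)², 9) = 280*9 = 2520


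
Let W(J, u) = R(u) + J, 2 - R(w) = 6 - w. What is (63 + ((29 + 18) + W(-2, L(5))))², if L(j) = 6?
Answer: 12100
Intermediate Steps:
R(w) = -4 + w (R(w) = 2 - (6 - w) = 2 + (-6 + w) = -4 + w)
W(J, u) = -4 + J + u (W(J, u) = (-4 + u) + J = -4 + J + u)
(63 + ((29 + 18) + W(-2, L(5))))² = (63 + ((29 + 18) + (-4 - 2 + 6)))² = (63 + (47 + 0))² = (63 + 47)² = 110² = 12100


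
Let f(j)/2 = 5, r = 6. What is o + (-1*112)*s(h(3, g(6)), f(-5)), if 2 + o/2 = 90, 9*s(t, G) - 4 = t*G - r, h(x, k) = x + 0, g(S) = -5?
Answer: -1552/9 ≈ -172.44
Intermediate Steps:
h(x, k) = x
f(j) = 10 (f(j) = 2*5 = 10)
s(t, G) = -2/9 + G*t/9 (s(t, G) = 4/9 + (t*G - 1*6)/9 = 4/9 + (G*t - 6)/9 = 4/9 + (-6 + G*t)/9 = 4/9 + (-⅔ + G*t/9) = -2/9 + G*t/9)
o = 176 (o = -4 + 2*90 = -4 + 180 = 176)
o + (-1*112)*s(h(3, g(6)), f(-5)) = 176 + (-1*112)*(-2/9 + (⅑)*10*3) = 176 - 112*(-2/9 + 10/3) = 176 - 112*28/9 = 176 - 3136/9 = -1552/9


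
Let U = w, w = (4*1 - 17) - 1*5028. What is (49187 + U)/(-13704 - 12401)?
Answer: -44146/26105 ≈ -1.6911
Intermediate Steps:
w = -5041 (w = (4 - 17) - 5028 = -13 - 5028 = -5041)
U = -5041
(49187 + U)/(-13704 - 12401) = (49187 - 5041)/(-13704 - 12401) = 44146/(-26105) = 44146*(-1/26105) = -44146/26105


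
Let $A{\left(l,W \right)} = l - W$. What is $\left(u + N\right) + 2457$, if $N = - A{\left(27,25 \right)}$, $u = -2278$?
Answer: $177$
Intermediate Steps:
$N = -2$ ($N = - (27 - 25) = \left(-1\right) 2 = -2$)
$\left(u + N\right) + 2457 = \left(-2278 - 2\right) + 2457 = -2280 + 2457 = 177$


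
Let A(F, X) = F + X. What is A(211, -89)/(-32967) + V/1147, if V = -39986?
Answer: -35631308/1021977 ≈ -34.865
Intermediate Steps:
A(211, -89)/(-32967) + V/1147 = (211 - 89)/(-32967) - 39986/1147 = 122*(-1/32967) - 39986*1/1147 = -122/32967 - 39986/1147 = -35631308/1021977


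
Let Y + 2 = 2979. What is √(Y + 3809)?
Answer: 3*√754 ≈ 82.377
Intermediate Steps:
Y = 2977 (Y = -2 + 2979 = 2977)
√(Y + 3809) = √(2977 + 3809) = √6786 = 3*√754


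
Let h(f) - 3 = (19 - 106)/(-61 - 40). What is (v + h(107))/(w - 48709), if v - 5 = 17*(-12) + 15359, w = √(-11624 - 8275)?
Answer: -111343685/357658574 - 459465*I*√2211/23963124458 ≈ -0.31131 - 0.00090158*I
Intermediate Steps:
h(f) = 390/101 (h(f) = 3 + (19 - 106)/(-61 - 40) = 3 - 87/(-101) = 3 - 87*(-1/101) = 3 + 87/101 = 390/101)
w = 3*I*√2211 (w = √(-19899) = 3*I*√2211 ≈ 141.06*I)
v = 15160 (v = 5 + (17*(-12) + 15359) = 5 + (-204 + 15359) = 5 + 15155 = 15160)
(v + h(107))/(w - 48709) = (15160 + 390/101)/(3*I*√2211 - 48709) = 1531550/(101*(-48709 + 3*I*√2211))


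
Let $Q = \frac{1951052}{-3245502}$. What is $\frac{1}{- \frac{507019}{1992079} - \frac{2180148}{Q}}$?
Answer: $\frac{971662429277}{3523825495029511849} \approx 2.7574 \cdot 10^{-7}$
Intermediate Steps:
$Q = - \frac{975526}{1622751}$ ($Q = 1951052 \left(- \frac{1}{3245502}\right) = - \frac{975526}{1622751} \approx -0.60116$)
$\frac{1}{- \frac{507019}{1992079} - \frac{2180148}{Q}} = \frac{1}{- \frac{507019}{1992079} - \frac{2180148}{- \frac{975526}{1622751}}} = \frac{1}{\left(-507019\right) \frac{1}{1992079} - - \frac{1768918673574}{487763}} = \frac{1}{- \frac{507019}{1992079} + \frac{1768918673574}{487763}} = \frac{1}{\frac{3523825495029511849}{971662429277}} = \frac{971662429277}{3523825495029511849}$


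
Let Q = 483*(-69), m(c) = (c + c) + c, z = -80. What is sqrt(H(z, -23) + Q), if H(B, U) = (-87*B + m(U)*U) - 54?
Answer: I*sqrt(24834) ≈ 157.59*I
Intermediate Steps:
m(c) = 3*c (m(c) = 2*c + c = 3*c)
Q = -33327
H(B, U) = -54 - 87*B + 3*U**2 (H(B, U) = (-87*B + (3*U)*U) - 54 = (-87*B + 3*U**2) - 54 = -54 - 87*B + 3*U**2)
sqrt(H(z, -23) + Q) = sqrt((-54 - 87*(-80) + 3*(-23)**2) - 33327) = sqrt((-54 + 6960 + 3*529) - 33327) = sqrt((-54 + 6960 + 1587) - 33327) = sqrt(8493 - 33327) = sqrt(-24834) = I*sqrt(24834)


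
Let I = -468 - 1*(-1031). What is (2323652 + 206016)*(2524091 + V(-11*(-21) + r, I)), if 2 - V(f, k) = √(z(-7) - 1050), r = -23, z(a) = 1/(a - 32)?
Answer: 6385117291124 - 2529668*I*√1597089/39 ≈ 6.3851e+12 - 8.1972e+7*I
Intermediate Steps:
z(a) = 1/(-32 + a)
I = 563 (I = -468 + 1031 = 563)
V(f, k) = 2 - I*√1597089/39 (V(f, k) = 2 - √(1/(-32 - 7) - 1050) = 2 - √(1/(-39) - 1050) = 2 - √(-1/39 - 1050) = 2 - √(-40951/39) = 2 - I*√1597089/39)
(2323652 + 206016)*(2524091 + V(-11*(-21) + r, I)) = (2323652 + 206016)*(2524091 + (2 - I*√1597089/39)) = 2529668*(2524093 - I*√1597089/39) = 6385117291124 - 2529668*I*√1597089/39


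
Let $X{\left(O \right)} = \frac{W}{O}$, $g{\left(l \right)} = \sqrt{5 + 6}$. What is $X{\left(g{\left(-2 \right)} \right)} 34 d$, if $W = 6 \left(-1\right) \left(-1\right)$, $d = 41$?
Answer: $\frac{8364 \sqrt{11}}{11} \approx 2521.8$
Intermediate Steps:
$g{\left(l \right)} = \sqrt{11}$
$W = 6$ ($W = \left(-6\right) \left(-1\right) = 6$)
$X{\left(O \right)} = \frac{6}{O}$
$X{\left(g{\left(-2 \right)} \right)} 34 d = \frac{6}{\sqrt{11}} \cdot 34 \cdot 41 = 6 \frac{\sqrt{11}}{11} \cdot 34 \cdot 41 = \frac{6 \sqrt{11}}{11} \cdot 34 \cdot 41 = \frac{204 \sqrt{11}}{11} \cdot 41 = \frac{8364 \sqrt{11}}{11}$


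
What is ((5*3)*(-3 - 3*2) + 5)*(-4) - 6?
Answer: 514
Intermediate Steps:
((5*3)*(-3 - 3*2) + 5)*(-4) - 6 = (15*(-3 - 6) + 5)*(-4) - 6 = (15*(-9) + 5)*(-4) - 6 = (-135 + 5)*(-4) - 6 = -130*(-4) - 6 = 520 - 6 = 514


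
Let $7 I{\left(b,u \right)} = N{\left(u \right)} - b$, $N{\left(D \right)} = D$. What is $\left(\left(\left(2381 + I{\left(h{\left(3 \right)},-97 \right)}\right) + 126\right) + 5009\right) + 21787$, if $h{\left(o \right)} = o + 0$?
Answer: $\frac{205021}{7} \approx 29289.0$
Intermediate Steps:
$h{\left(o \right)} = o$
$I{\left(b,u \right)} = - \frac{b}{7} + \frac{u}{7}$ ($I{\left(b,u \right)} = \frac{u - b}{7} = - \frac{b}{7} + \frac{u}{7}$)
$\left(\left(\left(2381 + I{\left(h{\left(3 \right)},-97 \right)}\right) + 126\right) + 5009\right) + 21787 = \left(\left(\left(2381 + \left(\left(- \frac{1}{7}\right) 3 + \frac{1}{7} \left(-97\right)\right)\right) + 126\right) + 5009\right) + 21787 = \left(\left(\left(2381 - \frac{100}{7}\right) + 126\right) + 5009\right) + 21787 = \left(\left(\frac{16567}{7} + 126\right) + 5009\right) + 21787 = \left(\frac{17449}{7} + 5009\right) + 21787 = \frac{52512}{7} + 21787 = \frac{205021}{7}$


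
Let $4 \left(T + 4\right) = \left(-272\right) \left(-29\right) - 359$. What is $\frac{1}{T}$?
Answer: $\frac{4}{7513} \approx 0.00053241$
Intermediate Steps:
$T = \frac{7513}{4}$ ($T = -4 + \frac{\left(-272\right) \left(-29\right) - 359}{4} = -4 + \frac{7888 - 359}{4} = -4 + \frac{1}{4} \cdot 7529 = -4 + \frac{7529}{4} = \frac{7513}{4} \approx 1878.3$)
$\frac{1}{T} = \frac{1}{\frac{7513}{4}} = \frac{4}{7513}$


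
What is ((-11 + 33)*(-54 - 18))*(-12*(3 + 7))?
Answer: 190080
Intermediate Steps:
((-11 + 33)*(-54 - 18))*(-12*(3 + 7)) = (22*(-72))*(-12*10) = -1584*(-120) = 190080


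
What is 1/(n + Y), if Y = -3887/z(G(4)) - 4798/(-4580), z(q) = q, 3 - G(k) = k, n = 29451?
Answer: 2290/76346419 ≈ 2.9995e-5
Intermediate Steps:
G(k) = 3 - k
Y = 8903629/2290 (Y = -3887/(3 - 1*4) - 4798/(-4580) = -3887/(3 - 4) - 4798*(-1/4580) = -3887/(-1) + 2399/2290 = -3887*(-1) + 2399/2290 = 3887 + 2399/2290 = 8903629/2290 ≈ 3888.0)
1/(n + Y) = 1/(29451 + 8903629/2290) = 1/(76346419/2290) = 2290/76346419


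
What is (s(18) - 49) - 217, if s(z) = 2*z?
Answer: -230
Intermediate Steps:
(s(18) - 49) - 217 = (2*18 - 49) - 217 = (36 - 49) - 217 = -13 - 217 = -230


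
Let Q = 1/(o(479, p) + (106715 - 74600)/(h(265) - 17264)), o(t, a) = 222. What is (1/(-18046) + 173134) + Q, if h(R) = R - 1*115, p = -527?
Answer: 11770128319459703/67982764878 ≈ 1.7313e+5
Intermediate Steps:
h(R) = -115 + R (h(R) = R - 115 = -115 + R)
Q = 17114/3767193 (Q = 1/(222 + (106715 - 74600)/((-115 + 265) - 17264)) = 1/(222 + 32115/(150 - 17264)) = 1/(222 + 32115/(-17114)) = 1/(222 + 32115*(-1/17114)) = 1/(222 - 32115/17114) = 1/(3767193/17114) = 17114/3767193 ≈ 0.0045429)
(1/(-18046) + 173134) + Q = (1/(-18046) + 173134) + 17114/3767193 = (-1/18046 + 173134) + 17114/3767193 = 3124376163/18046 + 17114/3767193 = 11770128319459703/67982764878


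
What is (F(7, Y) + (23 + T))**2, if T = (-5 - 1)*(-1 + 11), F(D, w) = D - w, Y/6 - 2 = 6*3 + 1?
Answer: 24336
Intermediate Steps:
Y = 126 (Y = 12 + 6*(6*3 + 1) = 12 + 6*(18 + 1) = 12 + 6*19 = 12 + 114 = 126)
T = -60 (T = -6*10 = -60)
(F(7, Y) + (23 + T))**2 = ((7 - 1*126) + (23 - 60))**2 = ((7 - 126) - 37)**2 = (-119 - 37)**2 = (-156)**2 = 24336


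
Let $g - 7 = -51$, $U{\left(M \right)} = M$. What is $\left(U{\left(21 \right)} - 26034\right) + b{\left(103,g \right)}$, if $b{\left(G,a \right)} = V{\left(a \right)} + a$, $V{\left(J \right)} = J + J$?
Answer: $-26145$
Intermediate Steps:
$g = -44$ ($g = 7 - 51 = -44$)
$V{\left(J \right)} = 2 J$
$b{\left(G,a \right)} = 3 a$ ($b{\left(G,a \right)} = 2 a + a = 3 a$)
$\left(U{\left(21 \right)} - 26034\right) + b{\left(103,g \right)} = \left(21 - 26034\right) + 3 \left(-44\right) = -26013 - 132 = -26145$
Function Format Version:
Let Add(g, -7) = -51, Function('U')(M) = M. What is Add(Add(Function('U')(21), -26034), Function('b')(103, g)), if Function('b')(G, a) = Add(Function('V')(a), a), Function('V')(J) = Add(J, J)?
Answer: -26145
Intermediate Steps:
g = -44 (g = Add(7, -51) = -44)
Function('V')(J) = Mul(2, J)
Function('b')(G, a) = Mul(3, a) (Function('b')(G, a) = Add(Mul(2, a), a) = Mul(3, a))
Add(Add(Function('U')(21), -26034), Function('b')(103, g)) = Add(Add(21, -26034), Mul(3, -44)) = Add(-26013, -132) = -26145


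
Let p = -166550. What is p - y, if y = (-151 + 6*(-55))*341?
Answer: -2529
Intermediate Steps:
y = -164021 (y = (-151 - 330)*341 = -481*341 = -164021)
p - y = -166550 - 1*(-164021) = -166550 + 164021 = -2529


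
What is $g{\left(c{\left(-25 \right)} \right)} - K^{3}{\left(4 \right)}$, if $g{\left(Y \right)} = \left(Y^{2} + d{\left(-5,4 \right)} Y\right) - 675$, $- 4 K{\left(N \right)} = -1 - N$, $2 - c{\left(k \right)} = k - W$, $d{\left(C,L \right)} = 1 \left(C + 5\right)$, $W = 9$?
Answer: $\frac{39619}{64} \approx 619.05$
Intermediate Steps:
$d{\left(C,L \right)} = 5 + C$ ($d{\left(C,L \right)} = 1 \left(5 + C\right) = 5 + C$)
$c{\left(k \right)} = 11 - k$ ($c{\left(k \right)} = 2 - \left(k - 9\right) = 2 - \left(-9 + k\right) = 11 - k$)
$K{\left(N \right)} = \frac{1}{4} + \frac{N}{4}$ ($K{\left(N \right)} = - \frac{-1 - N}{4} = \frac{1}{4} + \frac{N}{4}$)
$g{\left(Y \right)} = -675 + Y^{2}$ ($g{\left(Y \right)} = \left(Y^{2} + \left(5 - 5\right) Y\right) - 675 = \left(Y^{2} + 0 Y\right) - 675 = \left(Y^{2} + 0\right) - 675 = Y^{2} - 675 = -675 + Y^{2}$)
$g{\left(c{\left(-25 \right)} \right)} - K^{3}{\left(4 \right)} = \left(-675 + \left(11 - -25\right)^{2}\right) - \left(\frac{1}{4} + \frac{1}{4} \cdot 4\right)^{3} = \left(-675 + \left(11 + 25\right)^{2}\right) - \left(\frac{1}{4} + 1\right)^{3} = \left(-675 + 36^{2}\right) - \left(\frac{5}{4}\right)^{3} = \left(-675 + 1296\right) - \frac{125}{64} = 621 - \frac{125}{64} = \frac{39619}{64}$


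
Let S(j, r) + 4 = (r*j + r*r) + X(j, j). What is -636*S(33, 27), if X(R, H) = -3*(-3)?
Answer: -1033500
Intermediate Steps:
X(R, H) = 9
S(j, r) = 5 + r**2 + j*r (S(j, r) = -4 + ((r*j + r*r) + 9) = -4 + ((j*r + r**2) + 9) = -4 + ((r**2 + j*r) + 9) = -4 + (9 + r**2 + j*r) = 5 + r**2 + j*r)
-636*S(33, 27) = -636*(5 + 27**2 + 33*27) = -636*(5 + 729 + 891) = -636*1625 = -1033500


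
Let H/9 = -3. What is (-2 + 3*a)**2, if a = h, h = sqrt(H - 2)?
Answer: (2 - 3*I*sqrt(29))**2 ≈ -257.0 - 64.622*I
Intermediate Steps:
H = -27 (H = 9*(-3) = -27)
h = I*sqrt(29) (h = sqrt(-27 - 2) = sqrt(-29) = I*sqrt(29) ≈ 5.3852*I)
a = I*sqrt(29) ≈ 5.3852*I
(-2 + 3*a)**2 = (-2 + 3*(I*sqrt(29)))**2 = (-2 + 3*I*sqrt(29))**2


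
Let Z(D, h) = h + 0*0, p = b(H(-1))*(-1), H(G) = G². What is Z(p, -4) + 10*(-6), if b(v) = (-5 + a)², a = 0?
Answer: -64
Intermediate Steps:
b(v) = 25 (b(v) = (-5 + 0)² = (-5)² = 25)
p = -25 (p = 25*(-1) = -25)
Z(D, h) = h (Z(D, h) = h + 0 = h)
Z(p, -4) + 10*(-6) = -4 + 10*(-6) = -4 - 60 = -64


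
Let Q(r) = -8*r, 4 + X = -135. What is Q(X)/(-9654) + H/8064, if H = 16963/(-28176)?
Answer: -42137114395/365582923776 ≈ -0.11526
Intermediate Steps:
H = -16963/28176 (H = 16963*(-1/28176) = -16963/28176 ≈ -0.60204)
X = -139 (X = -4 - 135 = -139)
Q(X)/(-9654) + H/8064 = -8*(-139)/(-9654) - 16963/28176/8064 = 1112*(-1/9654) - 16963/28176*1/8064 = -556/4827 - 16963/227211264 = -42137114395/365582923776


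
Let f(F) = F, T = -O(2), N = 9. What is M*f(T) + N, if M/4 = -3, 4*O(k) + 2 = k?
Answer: 9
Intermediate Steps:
O(k) = -1/2 + k/4
M = -12 (M = 4*(-3) = -12)
T = 0 (T = -(-1/2 + (1/4)*2) = -(-1/2 + 1/2) = -1*0 = 0)
M*f(T) + N = -12*0 + 9 = 0 + 9 = 9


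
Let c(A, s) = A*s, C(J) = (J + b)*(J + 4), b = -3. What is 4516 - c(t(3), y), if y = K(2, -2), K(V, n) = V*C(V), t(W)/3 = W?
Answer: 4624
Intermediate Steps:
t(W) = 3*W
C(J) = (-3 + J)*(4 + J) (C(J) = (J - 3)*(J + 4) = (-3 + J)*(4 + J))
K(V, n) = V*(-12 + V + V**2)
y = -12 (y = 2*(-12 + 2 + 2**2) = 2*(-12 + 2 + 4) = 2*(-6) = -12)
4516 - c(t(3), y) = 4516 - 3*3*(-12) = 4516 - 9*(-12) = 4516 - 1*(-108) = 4516 + 108 = 4624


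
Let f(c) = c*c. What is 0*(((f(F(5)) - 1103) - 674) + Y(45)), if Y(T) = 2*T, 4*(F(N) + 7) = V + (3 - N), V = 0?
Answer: 0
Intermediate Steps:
F(N) = -25/4 - N/4 (F(N) = -7 + (0 + (3 - N))/4 = -7 + (3 - N)/4 = -7 + (¾ - N/4) = -25/4 - N/4)
f(c) = c²
0*(((f(F(5)) - 1103) - 674) + Y(45)) = 0*((((-25/4 - ¼*5)² - 1103) - 674) + 2*45) = 0*((((-25/4 - 5/4)² - 1103) - 674) + 90) = 0*((((-15/2)² - 1103) - 674) + 90) = 0*(((225/4 - 1103) - 674) + 90) = 0*((-4187/4 - 674) + 90) = 0*(-6883/4 + 90) = 0*(-6523/4) = 0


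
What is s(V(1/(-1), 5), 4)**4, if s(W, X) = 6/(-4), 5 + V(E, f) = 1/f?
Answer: 81/16 ≈ 5.0625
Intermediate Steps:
V(E, f) = -5 + 1/f
s(W, X) = -3/2 (s(W, X) = 6*(-1/4) = -3/2)
s(V(1/(-1), 5), 4)**4 = (-3/2)**4 = 81/16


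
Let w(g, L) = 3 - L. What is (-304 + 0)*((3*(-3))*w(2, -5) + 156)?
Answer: -25536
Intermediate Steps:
(-304 + 0)*((3*(-3))*w(2, -5) + 156) = (-304 + 0)*((3*(-3))*(3 - 1*(-5)) + 156) = -304*(-9*(3 + 5) + 156) = -304*(-9*8 + 156) = -304*(-72 + 156) = -304*84 = -25536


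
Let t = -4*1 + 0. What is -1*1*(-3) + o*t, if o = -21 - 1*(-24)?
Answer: -9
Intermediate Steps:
o = 3 (o = -21 + 24 = 3)
t = -4 (t = -4 + 0 = -4)
-1*1*(-3) + o*t = -1*1*(-3) + 3*(-4) = -1*(-3) - 12 = 3 - 12 = -9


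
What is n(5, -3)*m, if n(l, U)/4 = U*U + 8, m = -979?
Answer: -66572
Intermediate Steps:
n(l, U) = 32 + 4*U² (n(l, U) = 4*(U*U + 8) = 4*(U² + 8) = 4*(8 + U²) = 32 + 4*U²)
n(5, -3)*m = (32 + 4*(-3)²)*(-979) = (32 + 4*9)*(-979) = (32 + 36)*(-979) = 68*(-979) = -66572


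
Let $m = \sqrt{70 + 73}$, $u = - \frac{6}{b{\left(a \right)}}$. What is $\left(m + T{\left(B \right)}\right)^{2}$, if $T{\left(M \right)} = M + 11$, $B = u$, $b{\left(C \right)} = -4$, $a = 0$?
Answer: $\frac{1197}{4} + 25 \sqrt{143} \approx 598.21$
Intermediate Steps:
$u = \frac{3}{2}$ ($u = - \frac{6}{-4} = \left(-6\right) \left(- \frac{1}{4}\right) = \frac{3}{2} \approx 1.5$)
$B = \frac{3}{2} \approx 1.5$
$T{\left(M \right)} = 11 + M$
$m = \sqrt{143} \approx 11.958$
$\left(m + T{\left(B \right)}\right)^{2} = \left(\sqrt{143} + \left(11 + \frac{3}{2}\right)\right)^{2} = \left(\sqrt{143} + \frac{25}{2}\right)^{2} = \left(\frac{25}{2} + \sqrt{143}\right)^{2}$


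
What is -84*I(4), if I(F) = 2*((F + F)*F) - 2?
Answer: -5208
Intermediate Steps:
I(F) = -2 + 4*F² (I(F) = 2*((2*F)*F) - 2 = 2*(2*F²) - 2 = 4*F² - 2 = -2 + 4*F²)
-84*I(4) = -84*(-2 + 4*4²) = -84*(-2 + 4*16) = -84*(-2 + 64) = -84*62 = -5208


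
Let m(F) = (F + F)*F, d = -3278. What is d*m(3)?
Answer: -59004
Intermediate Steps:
m(F) = 2*F² (m(F) = (2*F)*F = 2*F²)
d*m(3) = -6556*3² = -6556*9 = -3278*18 = -59004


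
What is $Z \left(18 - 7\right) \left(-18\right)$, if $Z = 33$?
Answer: $-6534$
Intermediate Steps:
$Z \left(18 - 7\right) \left(-18\right) = 33 \left(18 - 7\right) \left(-18\right) = 33 \cdot 11 \left(-18\right) = 33 \left(-198\right) = -6534$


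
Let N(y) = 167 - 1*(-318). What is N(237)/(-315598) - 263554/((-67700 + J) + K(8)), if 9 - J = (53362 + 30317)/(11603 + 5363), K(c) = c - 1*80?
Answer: 1410625308936627/362859033095726 ≈ 3.8875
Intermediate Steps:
N(y) = 485 (N(y) = 167 + 318 = 485)
K(c) = -80 + c (K(c) = c - 80 = -80 + c)
J = 69015/16966 (J = 9 - (53362 + 30317)/(11603 + 5363) = 9 - 83679/16966 = 69015/16966 ≈ 4.0678)
N(237)/(-315598) - 263554/((-67700 + J) + K(8)) = 485/(-315598) - 263554/((-67700 + 69015/16966) + (-80 + 8)) = 485*(-1/315598) - 263554/(-1148529185/16966 - 72) = -485/315598 - 263554/(-1149750737/16966) = -485/315598 - 263554*(-16966/1149750737) = -485/315598 + 4471457164/1149750737 = 1410625308936627/362859033095726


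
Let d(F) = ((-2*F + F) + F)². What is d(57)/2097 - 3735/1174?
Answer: -3735/1174 ≈ -3.1814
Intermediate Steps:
d(F) = 0 (d(F) = (-F + F)² = 0² = 0)
d(57)/2097 - 3735/1174 = 0/2097 - 3735/1174 = 0*(1/2097) - 3735*1/1174 = 0 - 3735/1174 = -3735/1174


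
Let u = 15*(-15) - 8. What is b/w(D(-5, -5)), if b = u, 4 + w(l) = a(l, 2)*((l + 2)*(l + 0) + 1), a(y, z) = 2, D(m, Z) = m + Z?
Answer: -233/158 ≈ -1.4747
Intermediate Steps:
D(m, Z) = Z + m
u = -233 (u = -225 - 8 = -233)
w(l) = -2 + 2*l*(2 + l) (w(l) = -4 + 2*((l + 2)*(l + 0) + 1) = -4 + 2*((2 + l)*l + 1) = -4 + 2*(l*(2 + l) + 1) = -4 + 2*(1 + l*(2 + l)) = -4 + (2 + 2*l*(2 + l)) = -2 + 2*l*(2 + l))
b = -233
b/w(D(-5, -5)) = -233/(-2 + 2*(-5 - 5)**2 + 4*(-5 - 5)) = -233/(-2 + 2*(-10)**2 + 4*(-10)) = -233/(-2 + 2*100 - 40) = -233/(-2 + 200 - 40) = -233/158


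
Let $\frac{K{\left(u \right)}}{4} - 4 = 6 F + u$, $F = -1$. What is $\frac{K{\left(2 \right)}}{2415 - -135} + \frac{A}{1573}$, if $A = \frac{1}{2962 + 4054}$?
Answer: $\frac{1}{11036168} \approx 9.0611 \cdot 10^{-8}$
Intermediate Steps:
$A = \frac{1}{7016} \approx 0.00014253$
$K{\left(u \right)} = -8 + 4 u$ ($K{\left(u \right)} = 16 + 4 \left(6 \left(-1\right) + u\right) = 16 + 4 \left(-6 + u\right) = 16 + \left(-24 + 4 u\right) = -8 + 4 u$)
$\frac{K{\left(2 \right)}}{2415 - -135} + \frac{A}{1573} = \frac{-8 + 4 \cdot 2}{2415 - -135} + \frac{1}{7016 \cdot 1573} = \frac{-8 + 8}{2415 + 135} + \frac{1}{7016} \cdot \frac{1}{1573} = \frac{0}{2550} + \frac{1}{11036168} = 0 \cdot \frac{1}{2550} + \frac{1}{11036168} = 0 + \frac{1}{11036168} = \frac{1}{11036168}$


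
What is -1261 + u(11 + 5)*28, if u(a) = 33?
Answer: -337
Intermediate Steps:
-1261 + u(11 + 5)*28 = -1261 + 33*28 = -1261 + 924 = -337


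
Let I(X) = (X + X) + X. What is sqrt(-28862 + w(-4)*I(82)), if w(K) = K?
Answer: I*sqrt(29846) ≈ 172.76*I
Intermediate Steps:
I(X) = 3*X (I(X) = 2*X + X = 3*X)
sqrt(-28862 + w(-4)*I(82)) = sqrt(-28862 - 12*82) = sqrt(-28862 - 4*246) = sqrt(-28862 - 984) = sqrt(-29846) = I*sqrt(29846)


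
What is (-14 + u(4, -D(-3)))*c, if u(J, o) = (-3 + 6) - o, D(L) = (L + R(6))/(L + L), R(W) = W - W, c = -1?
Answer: 21/2 ≈ 10.500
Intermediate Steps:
R(W) = 0
D(L) = ½ (D(L) = (L + 0)/(L + L) = L/((2*L)) = L*(1/(2*L)) = ½)
u(J, o) = 3 - o
(-14 + u(4, -D(-3)))*c = (-14 + (3 - (-1)/2))*(-1) = (-14 + (3 - 1*(-½)))*(-1) = (-14 + (3 + ½))*(-1) = (-14 + 7/2)*(-1) = -21/2*(-1) = 21/2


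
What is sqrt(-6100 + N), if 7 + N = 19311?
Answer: 2*sqrt(3301) ≈ 114.91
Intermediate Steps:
N = 19304 (N = -7 + 19311 = 19304)
sqrt(-6100 + N) = sqrt(-6100 + 19304) = sqrt(13204) = 2*sqrt(3301)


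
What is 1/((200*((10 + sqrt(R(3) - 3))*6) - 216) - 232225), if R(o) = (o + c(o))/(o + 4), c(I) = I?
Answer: -1543087/340181241367 - 1200*I*sqrt(105)/340181241367 ≈ -4.5361e-6 - 3.6146e-8*I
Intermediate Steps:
R(o) = 2*o/(4 + o) (R(o) = (o + o)/(o + 4) = (2*o)/(4 + o) = 2*o/(4 + o))
1/((200*((10 + sqrt(R(3) - 3))*6) - 216) - 232225) = 1/((200*((10 + sqrt(2*3/(4 + 3) - 3))*6) - 216) - 232225) = 1/((200*((10 + sqrt(2*3/7 - 3))*6) - 216) - 232225) = 1/((200*((10 + sqrt(2*3*(1/7) - 3))*6) - 216) - 232225) = 1/((200*((10 + sqrt(6/7 - 3))*6) - 216) - 232225) = 1/((200*((10 + sqrt(-15/7))*6) - 216) - 232225) = 1/((200*((10 + I*sqrt(105)/7)*6) - 216) - 232225) = 1/((200*(60 + 6*I*sqrt(105)/7) - 216) - 232225) = 1/(((12000 + 1200*I*sqrt(105)/7) - 216) - 232225) = 1/((11784 + 1200*I*sqrt(105)/7) - 232225) = 1/(-220441 + 1200*I*sqrt(105)/7)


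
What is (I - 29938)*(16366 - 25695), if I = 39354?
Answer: -87841864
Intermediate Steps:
(I - 29938)*(16366 - 25695) = (39354 - 29938)*(16366 - 25695) = 9416*(-9329) = -87841864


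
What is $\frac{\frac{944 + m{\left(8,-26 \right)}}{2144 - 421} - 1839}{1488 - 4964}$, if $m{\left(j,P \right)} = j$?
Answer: $\frac{3167645}{5989148} \approx 0.5289$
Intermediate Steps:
$\frac{\frac{944 + m{\left(8,-26 \right)}}{2144 - 421} - 1839}{1488 - 4964} = \frac{\frac{944 + 8}{2144 - 421} - 1839}{1488 - 4964} = \frac{\frac{952}{2144 - 421} - 1839}{-3476} = \left(\frac{952}{1723} - 1839\right) \left(- \frac{1}{3476}\right) = \left(- \frac{3167645}{1723}\right) \left(- \frac{1}{3476}\right) = \frac{3167645}{5989148}$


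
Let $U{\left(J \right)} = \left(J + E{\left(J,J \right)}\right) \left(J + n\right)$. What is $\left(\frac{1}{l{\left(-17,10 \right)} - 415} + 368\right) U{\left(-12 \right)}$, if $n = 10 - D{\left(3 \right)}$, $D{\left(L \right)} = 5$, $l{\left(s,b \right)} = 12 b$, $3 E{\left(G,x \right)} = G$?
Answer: $\frac{12158608}{295} \approx 41216.0$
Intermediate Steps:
$E{\left(G,x \right)} = \frac{G}{3}$
$n = 5$ ($n = 10 - 5 = 5$)
$U{\left(J \right)} = \frac{4 J \left(5 + J\right)}{3}$ ($U{\left(J \right)} = \left(J + \frac{J}{3}\right) \left(J + 5\right) = \frac{4 J}{3} \left(5 + J\right) = \frac{4 J \left(5 + J\right)}{3}$)
$\left(\frac{1}{l{\left(-17,10 \right)} - 415} + 368\right) U{\left(-12 \right)} = \left(\frac{1}{12 \cdot 10 - 415} + 368\right) \frac{4}{3} \left(-12\right) \left(5 - 12\right) = \left(\frac{1}{120 - 415} + 368\right) \frac{4}{3} \left(-12\right) \left(-7\right) = \left(\frac{1}{-295} + 368\right) 112 = \left(- \frac{1}{295} + 368\right) 112 = \frac{108559}{295} \cdot 112 = \frac{12158608}{295}$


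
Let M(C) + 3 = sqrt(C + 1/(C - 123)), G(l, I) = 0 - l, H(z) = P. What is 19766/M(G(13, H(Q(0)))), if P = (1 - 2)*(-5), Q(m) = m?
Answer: -8064528/2993 - 39532*I*sqrt(60146)/2993 ≈ -2694.5 - 3239.3*I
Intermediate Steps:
P = 5 (P = -1*(-5) = 5)
H(z) = 5
G(l, I) = -l
M(C) = -3 + sqrt(C + 1/(-123 + C)) (M(C) = -3 + sqrt(C + 1/(C - 123)) = -3 + sqrt(C + 1/(-123 + C)))
19766/M(G(13, H(Q(0)))) = 19766/(-3 + sqrt((1 + (-1*13)*(-123 - 1*13))/(-123 - 1*13))) = 19766/(-3 + sqrt((1 - 13*(-123 - 13))/(-123 - 13))) = 19766/(-3 + sqrt((1 - 13*(-136))/(-136))) = 19766/(-3 + sqrt(-(1 + 1768)/136)) = 19766/(-3 + sqrt(-1/136*1769)) = 19766/(-3 + sqrt(-1769/136)) = 19766/(-3 + I*sqrt(60146)/68)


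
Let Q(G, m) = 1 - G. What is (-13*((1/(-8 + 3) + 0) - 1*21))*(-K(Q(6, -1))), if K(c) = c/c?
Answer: -1378/5 ≈ -275.60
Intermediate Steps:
K(c) = 1
(-13*((1/(-8 + 3) + 0) - 1*21))*(-K(Q(6, -1))) = (-13*((1/(-8 + 3) + 0) - 1*21))*(-1*1) = -13*((1/(-5) + 0) - 21)*(-1) = -13*((-1/5 + 0) - 21)*(-1) = -13*(-1/5 - 21)*(-1) = -13*(-106/5)*(-1) = (1378/5)*(-1) = -1378/5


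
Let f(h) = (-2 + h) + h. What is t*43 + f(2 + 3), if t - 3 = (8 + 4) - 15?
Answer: 8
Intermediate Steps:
f(h) = -2 + 2*h
t = 0 (t = 3 + ((8 + 4) - 15) = 3 + (12 - 15) = 3 - 3 = 0)
t*43 + f(2 + 3) = 0*43 + (-2 + 2*(2 + 3)) = 0 + (-2 + 2*5) = 0 + (-2 + 10) = 0 + 8 = 8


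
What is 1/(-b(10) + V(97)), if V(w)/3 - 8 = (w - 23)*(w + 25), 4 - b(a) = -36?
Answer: 1/27068 ≈ 3.6944e-5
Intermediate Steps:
b(a) = 40 (b(a) = 4 - 1*(-36) = 4 + 36 = 40)
V(w) = 24 + 3*(-23 + w)*(25 + w) (V(w) = 24 + 3*((w - 23)*(w + 25)) = 24 + 3*((-23 + w)*(25 + w)) = 24 + 3*(-23 + w)*(25 + w))
1/(-b(10) + V(97)) = 1/(-1*40 + (-1701 + 3*97² + 6*97)) = 1/(-40 + (-1701 + 3*9409 + 582)) = 1/(-40 + (-1701 + 28227 + 582)) = 1/(-40 + 27108) = 1/27068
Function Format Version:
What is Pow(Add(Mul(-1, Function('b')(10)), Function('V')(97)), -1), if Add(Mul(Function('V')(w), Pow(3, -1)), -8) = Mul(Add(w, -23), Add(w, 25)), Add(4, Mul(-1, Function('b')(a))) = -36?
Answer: Rational(1, 27068) ≈ 3.6944e-5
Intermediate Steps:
Function('b')(a) = 40 (Function('b')(a) = Add(4, Mul(-1, -36)) = Add(4, 36) = 40)
Function('V')(w) = Add(24, Mul(3, Add(-23, w), Add(25, w))) (Function('V')(w) = Add(24, Mul(3, Mul(Add(w, -23), Add(w, 25)))) = Add(24, Mul(3, Mul(Add(-23, w), Add(25, w)))) = Add(24, Mul(3, Add(-23, w), Add(25, w))))
Pow(Add(Mul(-1, Function('b')(10)), Function('V')(97)), -1) = Pow(Add(Mul(-1, 40), Add(-1701, Mul(3, Pow(97, 2)), Mul(6, 97))), -1) = Pow(Add(-40, Add(-1701, Mul(3, 9409), 582)), -1) = Pow(Add(-40, Add(-1701, 28227, 582)), -1) = Pow(Add(-40, 27108), -1) = Pow(27068, -1) = Rational(1, 27068)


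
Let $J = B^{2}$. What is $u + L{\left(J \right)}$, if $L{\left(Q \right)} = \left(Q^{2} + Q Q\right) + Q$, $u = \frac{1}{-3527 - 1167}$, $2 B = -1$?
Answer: $\frac{7037}{18776} \approx 0.37479$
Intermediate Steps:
$B = - \frac{1}{2}$ ($B = \frac{1}{2} \left(-1\right) = - \frac{1}{2} \approx -0.5$)
$u = - \frac{1}{4694}$ ($u = \frac{1}{-4694} = - \frac{1}{4694} \approx -0.00021304$)
$J = \frac{1}{4}$ ($J = \left(- \frac{1}{2}\right)^{2} = \frac{1}{4} \approx 0.25$)
$L{\left(Q \right)} = Q + 2 Q^{2}$ ($L{\left(Q \right)} = \left(Q^{2} + Q^{2}\right) + Q = 2 Q^{2} + Q = Q + 2 Q^{2}$)
$u + L{\left(J \right)} = - \frac{1}{4694} + \frac{1 + 2 \cdot \frac{1}{4}}{4} = - \frac{1}{4694} + \frac{1 + \frac{1}{2}}{4} = - \frac{1}{4694} + \frac{1}{4} \cdot \frac{3}{2} = - \frac{1}{4694} + \frac{3}{8} = \frac{7037}{18776}$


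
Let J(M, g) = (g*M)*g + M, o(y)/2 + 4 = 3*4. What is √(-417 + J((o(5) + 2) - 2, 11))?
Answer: √1535 ≈ 39.179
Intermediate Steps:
o(y) = 16 (o(y) = -8 + 2*(3*4) = -8 + 2*12 = -8 + 24 = 16)
J(M, g) = M + M*g² (J(M, g) = (M*g)*g + M = M*g² + M = M + M*g²)
√(-417 + J((o(5) + 2) - 2, 11)) = √(-417 + ((16 + 2) - 2)*(1 + 11²)) = √(-417 + (18 - 2)*(1 + 121)) = √(-417 + 16*122) = √(-417 + 1952) = √1535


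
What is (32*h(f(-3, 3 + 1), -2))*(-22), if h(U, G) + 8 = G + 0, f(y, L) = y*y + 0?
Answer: 7040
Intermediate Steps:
f(y, L) = y² (f(y, L) = y² + 0 = y²)
h(U, G) = -8 + G (h(U, G) = -8 + (G + 0) = -8 + G)
(32*h(f(-3, 3 + 1), -2))*(-22) = (32*(-8 - 2))*(-22) = (32*(-10))*(-22) = -320*(-22) = 7040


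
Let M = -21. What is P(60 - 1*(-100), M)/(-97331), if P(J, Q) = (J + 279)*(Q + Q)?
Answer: 18438/97331 ≈ 0.18944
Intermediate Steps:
P(J, Q) = 2*Q*(279 + J) (P(J, Q) = (279 + J)*(2*Q) = 2*Q*(279 + J))
P(60 - 1*(-100), M)/(-97331) = (2*(-21)*(279 + (60 - 1*(-100))))/(-97331) = (2*(-21)*(279 + (60 + 100)))*(-1/97331) = (2*(-21)*(279 + 160))*(-1/97331) = (2*(-21)*439)*(-1/97331) = -18438*(-1/97331) = 18438/97331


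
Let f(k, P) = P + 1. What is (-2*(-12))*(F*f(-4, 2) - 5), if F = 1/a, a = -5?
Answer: -672/5 ≈ -134.40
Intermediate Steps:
F = -1/5 (F = 1/(-5) = 1*(-1/5) = -1/5 ≈ -0.20000)
f(k, P) = 1 + P
(-2*(-12))*(F*f(-4, 2) - 5) = (-2*(-12))*(-(1 + 2)/5 - 5) = 24*(-1/5*3 - 5) = 24*(-3/5 - 5) = 24*(-28/5) = -672/5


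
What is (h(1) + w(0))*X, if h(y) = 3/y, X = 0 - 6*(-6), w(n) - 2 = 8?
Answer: 468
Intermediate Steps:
w(n) = 10 (w(n) = 2 + 8 = 10)
X = 36 (X = 0 + 36 = 36)
(h(1) + w(0))*X = (3/1 + 10)*36 = (3*1 + 10)*36 = (3 + 10)*36 = 13*36 = 468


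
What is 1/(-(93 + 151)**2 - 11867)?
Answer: -1/71403 ≈ -1.4005e-5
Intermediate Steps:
1/(-(93 + 151)**2 - 11867) = 1/(-1*244**2 - 11867) = 1/(-1*59536 - 11867) = 1/(-59536 - 11867) = 1/(-71403) = -1/71403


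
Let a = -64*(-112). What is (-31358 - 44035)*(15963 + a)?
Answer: -1743915483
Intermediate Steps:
a = 7168
(-31358 - 44035)*(15963 + a) = (-31358 - 44035)*(15963 + 7168) = -75393*23131 = -1743915483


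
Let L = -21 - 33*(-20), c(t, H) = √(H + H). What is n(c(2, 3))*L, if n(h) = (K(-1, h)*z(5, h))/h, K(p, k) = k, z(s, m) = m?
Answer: 639*√6 ≈ 1565.2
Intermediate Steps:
c(t, H) = √2*√H (c(t, H) = √(2*H) = √2*√H)
L = 639 (L = -21 + 660 = 639)
n(h) = h (n(h) = (h*h)/h = h²/h = h)
n(c(2, 3))*L = (√2*√3)*639 = √6*639 = 639*√6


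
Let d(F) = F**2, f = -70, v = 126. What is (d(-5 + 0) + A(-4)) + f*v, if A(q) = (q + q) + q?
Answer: -8807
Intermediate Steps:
A(q) = 3*q (A(q) = 2*q + q = 3*q)
(d(-5 + 0) + A(-4)) + f*v = ((-5 + 0)**2 + 3*(-4)) - 70*126 = ((-5)**2 - 12) - 8820 = (25 - 12) - 8820 = 13 - 8820 = -8807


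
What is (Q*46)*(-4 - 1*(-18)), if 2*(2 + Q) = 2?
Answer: -644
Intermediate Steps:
Q = -1 (Q = -2 + (1/2)*2 = -2 + 1 = -1)
(Q*46)*(-4 - 1*(-18)) = (-1*46)*(-4 - 1*(-18)) = -46*(-4 + 18) = -46*14 = -644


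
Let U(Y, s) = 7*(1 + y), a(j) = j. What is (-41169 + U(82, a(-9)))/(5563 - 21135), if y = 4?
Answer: 20567/7786 ≈ 2.6415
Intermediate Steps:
U(Y, s) = 35 (U(Y, s) = 7*(1 + 4) = 7*5 = 35)
(-41169 + U(82, a(-9)))/(5563 - 21135) = (-41169 + 35)/(5563 - 21135) = -41134/(-15572) = -41134*(-1/15572) = 20567/7786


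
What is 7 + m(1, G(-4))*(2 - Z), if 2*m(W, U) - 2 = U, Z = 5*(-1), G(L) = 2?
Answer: 21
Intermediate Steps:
Z = -5
m(W, U) = 1 + U/2
7 + m(1, G(-4))*(2 - Z) = 7 + (1 + (½)*2)*(2 - 1*(-5)) = 7 + (1 + 1)*(2 + 5) = 7 + 2*7 = 7 + 14 = 21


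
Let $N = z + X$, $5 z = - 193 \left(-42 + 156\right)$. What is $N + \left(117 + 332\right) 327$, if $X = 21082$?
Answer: $\frac{817523}{5} \approx 1.635 \cdot 10^{5}$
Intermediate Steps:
$z = - \frac{22002}{5}$ ($z = \frac{\left(-193\right) \left(-42 + 156\right)}{5} = \frac{\left(-193\right) 114}{5} = \frac{1}{5} \left(-22002\right) = - \frac{22002}{5} \approx -4400.4$)
$N = \frac{83408}{5}$ ($N = - \frac{22002}{5} + 21082 = \frac{83408}{5} \approx 16682.0$)
$N + \left(117 + 332\right) 327 = \frac{83408}{5} + \left(117 + 332\right) 327 = \frac{83408}{5} + 449 \cdot 327 = \frac{83408}{5} + 146823 = \frac{817523}{5}$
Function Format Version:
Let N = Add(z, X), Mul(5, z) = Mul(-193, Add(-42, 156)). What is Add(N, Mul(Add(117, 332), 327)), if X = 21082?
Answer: Rational(817523, 5) ≈ 1.6350e+5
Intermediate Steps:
z = Rational(-22002, 5) (z = Mul(Rational(1, 5), Mul(-193, Add(-42, 156))) = Mul(Rational(1, 5), Mul(-193, 114)) = Mul(Rational(1, 5), -22002) = Rational(-22002, 5) ≈ -4400.4)
N = Rational(83408, 5) (N = Add(Rational(-22002, 5), 21082) = Rational(83408, 5) ≈ 16682.)
Add(N, Mul(Add(117, 332), 327)) = Add(Rational(83408, 5), Mul(Add(117, 332), 327)) = Add(Rational(83408, 5), Mul(449, 327)) = Add(Rational(83408, 5), 146823) = Rational(817523, 5)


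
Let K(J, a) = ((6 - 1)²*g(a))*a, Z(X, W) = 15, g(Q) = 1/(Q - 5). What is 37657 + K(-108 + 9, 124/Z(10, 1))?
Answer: 1848293/49 ≈ 37720.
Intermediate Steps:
g(Q) = 1/(-5 + Q)
K(J, a) = 25*a/(-5 + a) (K(J, a) = ((6 - 1)²/(-5 + a))*a = (5²/(-5 + a))*a = (25/(-5 + a))*a = 25*a/(-5 + a))
37657 + K(-108 + 9, 124/Z(10, 1)) = 37657 + 25*(124/15)/(-5 + 124/15) = 37657 + 25*(124/15)/(49/15) = 37657 + 25*(124/15)*(15/49) = 37657 + 3100/49 = 1848293/49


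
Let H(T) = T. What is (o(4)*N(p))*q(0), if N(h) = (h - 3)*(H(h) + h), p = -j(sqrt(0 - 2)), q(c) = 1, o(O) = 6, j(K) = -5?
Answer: 120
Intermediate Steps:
p = 5 (p = -1*(-5) = 5)
N(h) = 2*h*(-3 + h) (N(h) = (h - 3)*(h + h) = (-3 + h)*(2*h) = 2*h*(-3 + h))
(o(4)*N(p))*q(0) = (6*(2*5*(-3 + 5)))*1 = (6*(2*5*2))*1 = (6*20)*1 = 120*1 = 120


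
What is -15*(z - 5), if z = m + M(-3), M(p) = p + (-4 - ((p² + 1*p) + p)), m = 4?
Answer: 165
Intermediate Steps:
M(p) = -4 - p - p² (M(p) = p + (-4 - ((p² + p) + p)) = p + (-4 - ((p + p²) + p)) = p + (-4 - (p² + 2*p)) = p + (-4 + (-p² - 2*p)) = p + (-4 - p² - 2*p) = -4 - p - p²)
z = -6 (z = 4 + (-4 - 1*(-3) - 1*(-3)²) = 4 + (-4 + 3 - 1*9) = 4 + (-4 + 3 - 9) = 4 - 10 = -6)
-15*(z - 5) = -15*(-6 - 5) = -15*(-11) = 165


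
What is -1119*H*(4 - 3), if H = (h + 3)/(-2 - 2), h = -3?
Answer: 0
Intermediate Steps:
H = 0 (H = (-3 + 3)/(-2 - 2) = 0/(-4) = 0*(-¼) = 0)
-1119*H*(4 - 3) = -0*(4 - 3) = -0 = -1119*0 = 0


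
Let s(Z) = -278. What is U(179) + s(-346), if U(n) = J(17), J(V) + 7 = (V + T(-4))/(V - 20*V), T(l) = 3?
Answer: -92075/323 ≈ -285.06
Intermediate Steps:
J(V) = -7 - (3 + V)/(19*V) (J(V) = -7 + (V + 3)/(V - 20*V) = -7 + (3 + V)/((-19*V)) = -7 + (3 + V)*(-1/(19*V)) = -7 - (3 + V)/(19*V))
U(n) = -2281/323 (U(n) = (1/19)*(-3 - 134*17)/17 = (1/19)*(1/17)*(-3 - 2278) = (1/19)*(1/17)*(-2281) = -2281/323)
U(179) + s(-346) = -2281/323 - 278 = -92075/323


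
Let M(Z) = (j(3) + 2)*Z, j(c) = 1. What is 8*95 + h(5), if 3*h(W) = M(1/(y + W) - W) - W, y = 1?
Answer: 1507/2 ≈ 753.50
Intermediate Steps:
M(Z) = 3*Z (M(Z) = (1 + 2)*Z = 3*Z)
h(W) = 1/(1 + W) - 4*W/3 (h(W) = (3*(1/(1 + W) - W) - W)/3 = ((-3*W + 3/(1 + W)) - W)/3 = (-4*W + 3/(1 + W))/3 = 1/(1 + W) - 4*W/3)
8*95 + h(5) = 8*95 + (3 - 4*5*(1 + 5))/(3*(1 + 5)) = 760 + (1/3)*(3 - 4*5*6)/6 = 760 + (1/3)*(1/6)*(3 - 120) = 760 + (1/3)*(1/6)*(-117) = 760 - 13/2 = 1507/2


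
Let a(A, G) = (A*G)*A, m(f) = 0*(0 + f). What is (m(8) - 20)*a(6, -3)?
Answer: 2160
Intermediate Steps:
m(f) = 0 (m(f) = 0*f = 0)
a(A, G) = G*A²
(m(8) - 20)*a(6, -3) = (0 - 20)*(-3*6²) = -(-60)*36 = -20*(-108) = 2160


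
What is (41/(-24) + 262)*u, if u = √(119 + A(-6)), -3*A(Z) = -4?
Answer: 118693*√3/72 ≈ 2855.3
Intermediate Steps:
A(Z) = 4/3 (A(Z) = -⅓*(-4) = 4/3)
u = 19*√3/3 (u = √(119 + 4/3) = √(361/3) = 19*√3/3 ≈ 10.970)
(41/(-24) + 262)*u = (41/(-24) + 262)*(19*√3/3) = (41*(-1/24) + 262)*(19*√3/3) = (-41/24 + 262)*(19*√3/3) = 6247*(19*√3/3)/24 = 118693*√3/72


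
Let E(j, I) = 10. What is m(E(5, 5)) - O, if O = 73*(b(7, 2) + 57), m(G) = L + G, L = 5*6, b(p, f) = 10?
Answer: -4851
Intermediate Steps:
L = 30
m(G) = 30 + G
O = 4891 (O = 73*(10 + 57) = 73*67 = 4891)
m(E(5, 5)) - O = (30 + 10) - 1*4891 = 40 - 4891 = -4851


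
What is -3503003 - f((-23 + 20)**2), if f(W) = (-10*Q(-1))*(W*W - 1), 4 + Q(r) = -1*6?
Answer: -3511003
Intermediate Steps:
Q(r) = -10 (Q(r) = -4 - 1*6 = -4 - 6 = -10)
f(W) = -100 + 100*W**2 (f(W) = (-10*(-10))*(W*W - 1) = 100*(W**2 - 1) = 100*(-1 + W**2) = -100 + 100*W**2)
-3503003 - f((-23 + 20)**2) = -3503003 - (-100 + 100*((-23 + 20)**2)**2) = -3503003 - (-100 + 100*((-3)**2)**2) = -3503003 - (-100 + 100*9**2) = -3503003 - (-100 + 100*81) = -3503003 - (-100 + 8100) = -3503003 - 1*8000 = -3503003 - 8000 = -3511003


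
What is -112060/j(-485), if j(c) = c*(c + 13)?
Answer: -5603/11446 ≈ -0.48952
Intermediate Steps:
j(c) = c*(13 + c)
-112060/j(-485) = -112060*(-1/(485*(13 - 485))) = -112060/((-485*(-472))) = -112060/228920 = -112060*1/228920 = -5603/11446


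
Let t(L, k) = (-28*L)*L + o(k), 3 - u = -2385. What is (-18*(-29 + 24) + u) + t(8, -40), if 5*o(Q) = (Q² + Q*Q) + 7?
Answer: 6637/5 ≈ 1327.4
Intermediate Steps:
u = 2388 (u = 3 - 1*(-2385) = 3 + 2385 = 2388)
o(Q) = 7/5 + 2*Q²/5 (o(Q) = ((Q² + Q*Q) + 7)/5 = ((Q² + Q²) + 7)/5 = (2*Q² + 7)/5 = (7 + 2*Q²)/5 = 7/5 + 2*Q²/5)
t(L, k) = 7/5 - 28*L² + 2*k²/5 (t(L, k) = (-28*L)*L + (7/5 + 2*k²/5) = -28*L² + (7/5 + 2*k²/5) = 7/5 - 28*L² + 2*k²/5)
(-18*(-29 + 24) + u) + t(8, -40) = (-18*(-29 + 24) + 2388) + (7/5 - 28*8² + (⅖)*(-40)²) = (-18*(-5) + 2388) + (7/5 - 28*64 + (⅖)*1600) = (90 + 2388) + (7/5 - 1792 + 640) = 2478 - 5753/5 = 6637/5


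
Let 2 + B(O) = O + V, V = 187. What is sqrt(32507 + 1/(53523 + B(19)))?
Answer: sqrt(93834398379930)/53727 ≈ 180.30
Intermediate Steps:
B(O) = 185 + O (B(O) = -2 + (O + 187) = -2 + (187 + O) = 185 + O)
sqrt(32507 + 1/(53523 + B(19))) = sqrt(32507 + 1/(53523 + (185 + 19))) = sqrt(32507 + 1/(53523 + 204)) = sqrt(32507 + 1/53727) = sqrt(1746503590/53727) = sqrt(93834398379930)/53727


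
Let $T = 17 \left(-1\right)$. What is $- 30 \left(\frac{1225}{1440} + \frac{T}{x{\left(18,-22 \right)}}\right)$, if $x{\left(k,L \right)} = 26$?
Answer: $- \frac{3685}{624} \approx -5.9054$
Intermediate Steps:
$T = -17$
$- 30 \left(\frac{1225}{1440} + \frac{T}{x{\left(18,-22 \right)}}\right) = - 30 \left(\frac{1225}{1440} - \frac{17}{26}\right) = - 30 \left(1225 \cdot \frac{1}{1440} - \frac{17}{26}\right) = - 30 \left(\frac{245}{288} - \frac{17}{26}\right) = \left(-30\right) \frac{737}{3744} = - \frac{3685}{624}$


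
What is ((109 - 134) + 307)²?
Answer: 79524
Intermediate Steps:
((109 - 134) + 307)² = (-25 + 307)² = 282² = 79524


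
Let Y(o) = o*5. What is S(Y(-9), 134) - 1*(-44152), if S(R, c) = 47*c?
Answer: 50450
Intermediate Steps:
Y(o) = 5*o
S(Y(-9), 134) - 1*(-44152) = 47*134 - 1*(-44152) = 6298 + 44152 = 50450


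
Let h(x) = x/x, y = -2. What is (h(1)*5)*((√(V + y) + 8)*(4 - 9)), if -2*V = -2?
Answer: -200 - 25*I ≈ -200.0 - 25.0*I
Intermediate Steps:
V = 1 (V = -½*(-2) = 1)
h(x) = 1
(h(1)*5)*((√(V + y) + 8)*(4 - 9)) = (1*5)*((√(1 - 2) + 8)*(4 - 9)) = 5*((√(-1) + 8)*(-5)) = 5*((I + 8)*(-5)) = 5*((8 + I)*(-5)) = 5*(-40 - 5*I) = -200 - 25*I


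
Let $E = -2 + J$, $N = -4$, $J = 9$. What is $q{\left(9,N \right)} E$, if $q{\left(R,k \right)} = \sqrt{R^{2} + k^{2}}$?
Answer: $7 \sqrt{97} \approx 68.942$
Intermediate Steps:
$E = 7$ ($E = -2 + 9 = 7$)
$q{\left(9,N \right)} E = \sqrt{9^{2} + \left(-4\right)^{2}} \cdot 7 = \sqrt{81 + 16} \cdot 7 = \sqrt{97} \cdot 7 = 7 \sqrt{97}$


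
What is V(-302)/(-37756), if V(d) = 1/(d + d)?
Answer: 1/22804624 ≈ 4.3851e-8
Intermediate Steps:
V(d) = 1/(2*d)
V(-302)/(-37756) = ((½)/(-302))/(-37756) = ((½)*(-1/302))*(-1/37756) = -1/604*(-1/37756) = 1/22804624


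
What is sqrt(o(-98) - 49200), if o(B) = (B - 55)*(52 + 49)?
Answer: I*sqrt(64653) ≈ 254.27*I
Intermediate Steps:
o(B) = -5555 + 101*B (o(B) = (-55 + B)*101 = -5555 + 101*B)
sqrt(o(-98) - 49200) = sqrt((-5555 + 101*(-98)) - 49200) = sqrt((-5555 - 9898) - 49200) = sqrt(-15453 - 49200) = sqrt(-64653) = I*sqrt(64653)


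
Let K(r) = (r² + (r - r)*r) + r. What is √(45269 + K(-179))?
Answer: √77131 ≈ 277.72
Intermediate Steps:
K(r) = r + r² (K(r) = (r² + 0*r) + r = (r² + 0) + r = r² + r = r + r²)
√(45269 + K(-179)) = √(45269 - 179*(1 - 179)) = √(45269 - 179*(-178)) = √(45269 + 31862) = √77131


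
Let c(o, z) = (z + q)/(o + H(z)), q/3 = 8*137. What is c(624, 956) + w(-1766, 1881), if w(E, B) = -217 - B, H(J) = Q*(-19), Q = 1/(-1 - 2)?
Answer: -3954586/1891 ≈ -2091.3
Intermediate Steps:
q = 3288 (q = 3*(8*137) = 3*1096 = 3288)
Q = -1/3 (Q = 1/(-3) = -1/3 ≈ -0.33333)
H(J) = 19/3 (H(J) = -1/3*(-19) = 19/3)
c(o, z) = (3288 + z)/(19/3 + o) (c(o, z) = (z + 3288)/(o + 19/3) = (3288 + z)/(19/3 + o))
c(624, 956) + w(-1766, 1881) = 3*(3288 + 956)/(19 + 3*624) + (-217 - 1*1881) = 3*4244/(19 + 1872) + (-217 - 1881) = 3*4244/1891 - 2098 = 3*(1/1891)*4244 - 2098 = 12732/1891 - 2098 = -3954586/1891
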